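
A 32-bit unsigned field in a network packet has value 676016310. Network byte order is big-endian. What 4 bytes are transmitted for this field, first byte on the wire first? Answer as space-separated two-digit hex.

28 4B 30 B6

676016310 in hexadecimal, padded to 32 bits, is 0x284B30B6.
Split into bytes (most-significant first): 28 4B 30 B6.
In big-endian order the high byte comes first in memory.
So the memory order matches the most-significant-first order: 28 4B 30 B6.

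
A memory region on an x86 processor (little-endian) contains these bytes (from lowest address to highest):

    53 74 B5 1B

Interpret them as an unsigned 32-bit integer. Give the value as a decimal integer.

464876627

In little-endian order the low byte comes first in memory.
Reassemble most-significant byte first: 1B B5 74 53 → 0x1BB57453.
0x1BB57453 = 464876627.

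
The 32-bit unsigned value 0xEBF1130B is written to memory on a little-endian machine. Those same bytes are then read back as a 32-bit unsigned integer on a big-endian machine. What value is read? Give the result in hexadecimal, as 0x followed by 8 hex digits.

Stored little-endian, the bytes at ascending addresses are 0B 13 F1 EB.
Read back as big-endian, the last byte is least significant, giving 0x0B13F1EB.

0x0B13F1EB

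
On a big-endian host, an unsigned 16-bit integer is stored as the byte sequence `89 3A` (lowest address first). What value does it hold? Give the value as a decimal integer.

35130

Big-endian: lowest address holds the most-significant byte.
The bytes are already most-significant first: 0x893A.
0x893A = 35130.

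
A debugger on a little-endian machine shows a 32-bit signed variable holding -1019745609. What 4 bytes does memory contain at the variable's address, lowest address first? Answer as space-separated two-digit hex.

B7 EA 37 C3

Two's complement of -1019745609 in 32 bits: 1019745609 = 0x3CC81549; invert → 0xC337EAB6; add 1 → 0xC337EAB7.
Split into bytes (most-significant first): C3 37 EA B7.
Little-endian stores the least-significant byte at the lowest address.
So at ascending addresses the bytes are B7 EA 37 C3.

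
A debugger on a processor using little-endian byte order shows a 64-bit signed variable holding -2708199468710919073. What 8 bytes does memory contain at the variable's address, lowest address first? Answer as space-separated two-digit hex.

Two's complement of -2708199468710919073 in 64 bits: 2708199468710919073 = 0x25957511716A7BA1; invert → 0xDA6A8AEE8E95845E; add 1 → 0xDA6A8AEE8E95845F.
Split into bytes (most-significant first): DA 6A 8A EE 8E 95 84 5F.
Little-endian stores the least-significant byte at the lowest address.
So at ascending addresses the bytes are 5F 84 95 8E EE 8A 6A DA.

5F 84 95 8E EE 8A 6A DA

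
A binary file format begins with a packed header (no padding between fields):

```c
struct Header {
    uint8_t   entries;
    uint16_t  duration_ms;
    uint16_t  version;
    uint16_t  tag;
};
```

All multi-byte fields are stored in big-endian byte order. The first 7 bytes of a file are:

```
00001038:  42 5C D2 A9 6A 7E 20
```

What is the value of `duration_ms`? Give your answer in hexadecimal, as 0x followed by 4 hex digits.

`duration_ms` follows `entries` (1 byte), so it starts at byte offset 1 and occupies 2 bytes.
Bytes at offsets 1..2: 5C D2.
Big-endian stores the most-significant byte at the lowest address.
The bytes are already most-significant first: 0x5CD2.

0x5CD2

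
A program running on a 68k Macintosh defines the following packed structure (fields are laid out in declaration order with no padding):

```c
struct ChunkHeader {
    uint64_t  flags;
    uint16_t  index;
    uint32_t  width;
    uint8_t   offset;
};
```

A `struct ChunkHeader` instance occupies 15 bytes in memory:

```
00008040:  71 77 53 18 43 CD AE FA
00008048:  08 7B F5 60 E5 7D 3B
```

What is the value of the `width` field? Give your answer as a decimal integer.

4116768125

`width` follows `flags` (8 B), `index` (2 B), so it starts at offset 8 + 2 = 10 and occupies 4 bytes.
Bytes at offsets 10..13: F5 60 E5 7D.
In big-endian order the high byte comes first in memory.
The bytes are already most-significant first: 0xF560E57D.
0xF560E57D = 4116768125.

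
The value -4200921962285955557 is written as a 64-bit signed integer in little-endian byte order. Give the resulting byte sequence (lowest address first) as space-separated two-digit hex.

Two's complement of -4200921962285955557 in 64 bits: 4200921962285955557 = 0x3A4CAC446B30F9E5; invert → 0xC5B353BB94CF061A; add 1 → 0xC5B353BB94CF061B.
Split into bytes (most-significant first): C5 B3 53 BB 94 CF 06 1B.
In little-endian order the low byte comes first in memory.
So at ascending addresses the bytes are 1B 06 CF 94 BB 53 B3 C5.

1B 06 CF 94 BB 53 B3 C5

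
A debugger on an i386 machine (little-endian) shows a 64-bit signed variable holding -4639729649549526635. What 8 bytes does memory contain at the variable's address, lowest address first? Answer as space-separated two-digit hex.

95 B9 C0 50 77 5E 9C BF

Two's complement of -4639729649549526635 in 64 bits: 4639729649549526635 = 0x4063A188AF3F466B; invert → 0xBF9C5E7750C0B994; add 1 → 0xBF9C5E7750C0B995.
Split into bytes (most-significant first): BF 9C 5E 77 50 C0 B9 95.
In little-endian order the low byte comes first in memory.
So at ascending addresses the bytes are 95 B9 C0 50 77 5E 9C BF.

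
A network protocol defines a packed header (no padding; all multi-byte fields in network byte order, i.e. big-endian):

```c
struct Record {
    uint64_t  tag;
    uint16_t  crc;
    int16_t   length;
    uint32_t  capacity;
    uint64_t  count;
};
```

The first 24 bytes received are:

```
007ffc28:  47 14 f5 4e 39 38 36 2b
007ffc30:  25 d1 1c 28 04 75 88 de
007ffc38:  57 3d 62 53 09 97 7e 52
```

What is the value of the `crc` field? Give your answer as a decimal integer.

9681

`crc` follows `tag` (8 bytes), so it starts at byte offset 8 and occupies 2 bytes.
Bytes at offsets 8..9: 25 D1.
Big-endian stores the most-significant byte at the lowest address.
The bytes are already most-significant first: 0x25D1.
0x25D1 = 9681.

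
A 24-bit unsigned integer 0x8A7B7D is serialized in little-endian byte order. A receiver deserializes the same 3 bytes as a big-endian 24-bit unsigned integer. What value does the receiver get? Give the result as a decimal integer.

8223626

Stored little-endian, the bytes at ascending addresses are 7D 7B 8A.
Read back as big-endian, the last byte is least significant, giving 0x7D7B8A.
0x7D7B8A = 8223626.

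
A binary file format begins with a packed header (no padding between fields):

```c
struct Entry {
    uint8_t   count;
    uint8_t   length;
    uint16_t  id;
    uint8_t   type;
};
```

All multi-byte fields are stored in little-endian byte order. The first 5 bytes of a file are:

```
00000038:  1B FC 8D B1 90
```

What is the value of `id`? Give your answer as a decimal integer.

`id` follows `count` (1 B), `length` (1 B), so it starts at offset 1 + 1 = 2 and occupies 2 bytes.
Bytes at offsets 2..3: 8D B1.
In little-endian order the low byte comes first in memory.
Reassemble most-significant byte first: B1 8D → 0xB18D.
0xB18D = 45453.

45453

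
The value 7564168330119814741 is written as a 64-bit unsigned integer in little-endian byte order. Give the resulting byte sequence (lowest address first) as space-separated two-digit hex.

55 1E 0D 02 05 53 F9 68

7564168330119814741 in hexadecimal, padded to 64 bits, is 0x68F95305020D1E55.
Split into bytes (most-significant first): 68 F9 53 05 02 0D 1E 55.
Little-endian: lowest address holds the least-significant byte.
So at ascending addresses the bytes are 55 1E 0D 02 05 53 F9 68.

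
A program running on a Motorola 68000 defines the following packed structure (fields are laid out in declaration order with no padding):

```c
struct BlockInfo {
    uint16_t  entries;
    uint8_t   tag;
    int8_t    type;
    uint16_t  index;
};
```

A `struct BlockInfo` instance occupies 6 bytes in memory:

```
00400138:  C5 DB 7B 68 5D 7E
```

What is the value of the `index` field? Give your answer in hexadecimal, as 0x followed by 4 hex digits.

0x5D7E

`index` follows `entries` (2 B), `tag` (1 B), `type` (1 B), so it starts at offset 2 + 1 + 1 = 4 and occupies 2 bytes.
Bytes at offsets 4..5: 5D 7E.
Big-endian: lowest address holds the most-significant byte.
The bytes are already most-significant first: 0x5D7E.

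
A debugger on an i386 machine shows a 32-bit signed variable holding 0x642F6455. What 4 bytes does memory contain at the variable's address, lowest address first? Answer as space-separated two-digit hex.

55 64 2F 64

Split into bytes (most-significant first): 64 2F 64 55.
In little-endian order the low byte comes first in memory.
So at ascending addresses the bytes are 55 64 2F 64.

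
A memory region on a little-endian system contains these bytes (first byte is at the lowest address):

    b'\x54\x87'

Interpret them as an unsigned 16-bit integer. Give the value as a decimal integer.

34644

Little-endian stores the least-significant byte at the lowest address.
Reassemble most-significant byte first: 87 54 → 0x8754.
0x8754 = 34644.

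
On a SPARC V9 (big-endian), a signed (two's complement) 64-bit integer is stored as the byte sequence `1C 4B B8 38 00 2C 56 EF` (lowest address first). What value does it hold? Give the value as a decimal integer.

Big-endian stores the most-significant byte at the lowest address.
The bytes are already most-significant first: 0x1C4BB838002C56EF.
0x1C4BB838002C56EF = 2038925806975866607.

2038925806975866607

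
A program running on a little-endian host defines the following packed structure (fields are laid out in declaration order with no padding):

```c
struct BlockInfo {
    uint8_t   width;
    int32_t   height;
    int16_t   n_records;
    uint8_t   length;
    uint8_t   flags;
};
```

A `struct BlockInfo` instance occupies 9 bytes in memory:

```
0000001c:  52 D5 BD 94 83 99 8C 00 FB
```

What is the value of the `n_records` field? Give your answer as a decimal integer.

-29543

`n_records` follows `width` (1 B), `height` (4 B), so it starts at offset 1 + 4 = 5 and occupies 2 bytes.
Bytes at offsets 5..6: 99 8C.
Little-endian: lowest address holds the least-significant byte.
Reassemble most-significant byte first: 8C 99 → 0x8C99.
Top bit is set, so as a signed 16-bit value this is 0x8C99 − 2^16 = -29543.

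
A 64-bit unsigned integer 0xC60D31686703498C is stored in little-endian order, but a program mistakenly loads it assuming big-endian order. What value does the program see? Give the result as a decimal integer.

10108614581274348998

Stored little-endian, the bytes at ascending addresses are 8C 49 03 67 68 31 0D C6.
Read back as big-endian, the last byte is least significant, giving 0x8C49036768310DC6.
0x8C49036768310DC6 = 10108614581274348998.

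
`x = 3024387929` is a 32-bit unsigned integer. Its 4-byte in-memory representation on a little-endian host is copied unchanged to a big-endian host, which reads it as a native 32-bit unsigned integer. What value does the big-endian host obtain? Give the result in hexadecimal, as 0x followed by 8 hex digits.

3024387929 in 32-bit hexadecimal is 0xB4447F59.
Stored little-endian, the bytes at ascending addresses are 59 7F 44 B4.
Read back as big-endian, the last byte is least significant, giving 0x597F44B4.

0x597F44B4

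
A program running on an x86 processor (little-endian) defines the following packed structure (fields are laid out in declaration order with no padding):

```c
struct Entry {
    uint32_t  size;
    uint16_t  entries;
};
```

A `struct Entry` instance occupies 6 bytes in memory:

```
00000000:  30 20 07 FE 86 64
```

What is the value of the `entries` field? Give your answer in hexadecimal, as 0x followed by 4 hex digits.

`entries` follows `size` (4 bytes), so it starts at byte offset 4 and occupies 2 bytes.
Bytes at offsets 4..5: 86 64.
Little-endian: lowest address holds the least-significant byte.
Reassemble most-significant byte first: 64 86 → 0x6486.

0x6486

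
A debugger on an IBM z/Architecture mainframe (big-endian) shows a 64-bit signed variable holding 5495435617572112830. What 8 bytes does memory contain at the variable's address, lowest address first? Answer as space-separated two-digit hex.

5495435617572112830 in hexadecimal, padded to 64 bits, is 0x4C43B593FF6A49BE.
Split into bytes (most-significant first): 4C 43 B5 93 FF 6A 49 BE.
In big-endian order the high byte comes first in memory.
So the memory order matches the most-significant-first order: 4C 43 B5 93 FF 6A 49 BE.

4C 43 B5 93 FF 6A 49 BE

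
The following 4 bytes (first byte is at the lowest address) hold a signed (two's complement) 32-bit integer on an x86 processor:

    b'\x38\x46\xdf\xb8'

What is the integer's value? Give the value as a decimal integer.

-1193327048

Little-endian stores the least-significant byte at the lowest address.
Reassemble most-significant byte first: B8 DF 46 38 → 0xB8DF4638.
Top bit is set, so as a signed 32-bit value this is 0xB8DF4638 − 2^32 = -1193327048.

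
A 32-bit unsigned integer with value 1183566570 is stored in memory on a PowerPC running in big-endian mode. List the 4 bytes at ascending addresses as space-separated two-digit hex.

46 8B CA EA

1183566570 in hexadecimal, padded to 32 bits, is 0x468BCAEA.
Split into bytes (most-significant first): 46 8B CA EA.
Big-endian stores the most-significant byte at the lowest address.
So the memory order matches the most-significant-first order: 46 8B CA EA.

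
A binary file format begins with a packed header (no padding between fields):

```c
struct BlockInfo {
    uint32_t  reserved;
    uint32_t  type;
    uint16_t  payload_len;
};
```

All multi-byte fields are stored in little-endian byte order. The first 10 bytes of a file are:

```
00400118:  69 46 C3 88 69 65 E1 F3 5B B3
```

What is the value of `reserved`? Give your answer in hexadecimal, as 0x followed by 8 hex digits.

`reserved` is the first field, at byte offset 0, occupying 4 bytes.
Bytes at offsets 0..3: 69 46 C3 88.
Little-endian: lowest address holds the least-significant byte.
Reassemble most-significant byte first: 88 C3 46 69 → 0x88C34669.

0x88C34669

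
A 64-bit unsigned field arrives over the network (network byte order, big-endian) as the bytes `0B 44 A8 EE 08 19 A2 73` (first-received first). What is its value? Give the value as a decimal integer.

811959573125112435

In big-endian order the high byte comes first in memory.
The bytes are already most-significant first: 0x0B44A8EE0819A273.
0x0B44A8EE0819A273 = 811959573125112435.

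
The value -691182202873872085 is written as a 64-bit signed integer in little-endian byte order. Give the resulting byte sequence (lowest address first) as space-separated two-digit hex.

Two's complement of -691182202873872085 in 64 bits: 691182202873872085 = 0x0997928D2D5E7ED5; invert → 0xF6686D72D2A1812A; add 1 → 0xF6686D72D2A1812B.
Split into bytes (most-significant first): F6 68 6D 72 D2 A1 81 2B.
Little-endian: lowest address holds the least-significant byte.
So at ascending addresses the bytes are 2B 81 A1 D2 72 6D 68 F6.

2B 81 A1 D2 72 6D 68 F6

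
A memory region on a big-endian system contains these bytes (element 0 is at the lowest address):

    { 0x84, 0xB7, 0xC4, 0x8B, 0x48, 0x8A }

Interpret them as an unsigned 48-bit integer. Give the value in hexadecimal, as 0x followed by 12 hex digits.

0x84B7C48B488A

Big-endian: lowest address holds the most-significant byte.
The bytes are already most-significant first: 0x84B7C48B488A.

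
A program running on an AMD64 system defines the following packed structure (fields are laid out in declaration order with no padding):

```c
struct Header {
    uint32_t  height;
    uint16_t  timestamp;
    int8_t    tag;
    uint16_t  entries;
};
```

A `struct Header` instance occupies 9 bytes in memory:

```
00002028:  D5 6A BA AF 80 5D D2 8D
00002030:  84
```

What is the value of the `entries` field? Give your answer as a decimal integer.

`entries` follows `height` (4 B), `timestamp` (2 B), `tag` (1 B), so it starts at offset 4 + 2 + 1 = 7 and occupies 2 bytes.
Bytes at offsets 7..8: 8D 84.
Little-endian: lowest address holds the least-significant byte.
Reassemble most-significant byte first: 84 8D → 0x848D.
0x848D = 33933.

33933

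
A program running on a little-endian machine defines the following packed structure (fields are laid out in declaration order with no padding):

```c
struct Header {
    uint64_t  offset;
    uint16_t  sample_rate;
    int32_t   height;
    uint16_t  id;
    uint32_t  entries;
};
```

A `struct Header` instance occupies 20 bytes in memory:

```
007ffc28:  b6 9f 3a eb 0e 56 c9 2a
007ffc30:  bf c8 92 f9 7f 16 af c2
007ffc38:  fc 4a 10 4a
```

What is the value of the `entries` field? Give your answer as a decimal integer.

`entries` follows `offset` (8 B), `sample_rate` (2 B), `height` (4 B), `id` (2 B), so it starts at offset 8 + 2 + 4 + 2 = 16 and occupies 4 bytes.
Bytes at offsets 16..19: FC 4A 10 4A.
In little-endian order the low byte comes first in memory.
Reassemble most-significant byte first: 4A 10 4A FC → 0x4A104AFC.
0x4A104AFC = 1242581756.

1242581756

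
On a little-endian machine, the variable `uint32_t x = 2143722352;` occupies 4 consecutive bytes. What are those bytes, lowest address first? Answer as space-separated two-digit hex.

2143722352 in hexadecimal, padded to 32 bits, is 0x7FC69B70.
Split into bytes (most-significant first): 7F C6 9B 70.
In little-endian order the low byte comes first in memory.
So at ascending addresses the bytes are 70 9B C6 7F.

70 9B C6 7F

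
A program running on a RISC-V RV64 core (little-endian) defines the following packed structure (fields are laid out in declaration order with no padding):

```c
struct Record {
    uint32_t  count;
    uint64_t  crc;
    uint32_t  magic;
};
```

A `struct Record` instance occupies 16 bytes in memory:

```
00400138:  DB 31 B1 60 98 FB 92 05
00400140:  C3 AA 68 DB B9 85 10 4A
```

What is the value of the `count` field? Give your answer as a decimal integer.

1622225371

`count` is the first field, at byte offset 0, occupying 4 bytes.
Bytes at offsets 0..3: DB 31 B1 60.
Little-endian: lowest address holds the least-significant byte.
Reassemble most-significant byte first: 60 B1 31 DB → 0x60B131DB.
0x60B131DB = 1622225371.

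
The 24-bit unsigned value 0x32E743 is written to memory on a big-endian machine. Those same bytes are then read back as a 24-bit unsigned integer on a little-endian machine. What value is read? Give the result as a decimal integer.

4450098

Stored big-endian, the bytes at ascending addresses are 32 E7 43.
Read back as little-endian, the first byte is least significant, giving 0x43E732.
0x43E732 = 4450098.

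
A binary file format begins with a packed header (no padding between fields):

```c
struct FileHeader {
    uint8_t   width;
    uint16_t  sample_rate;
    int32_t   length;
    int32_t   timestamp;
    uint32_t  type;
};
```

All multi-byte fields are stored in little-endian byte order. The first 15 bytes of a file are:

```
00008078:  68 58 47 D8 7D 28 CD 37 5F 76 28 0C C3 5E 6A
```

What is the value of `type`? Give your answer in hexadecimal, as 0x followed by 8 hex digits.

0x6A5EC30C

`type` follows `width` (1 B), `sample_rate` (2 B), `length` (4 B), `timestamp` (4 B), so it starts at offset 1 + 2 + 4 + 4 = 11 and occupies 4 bytes.
Bytes at offsets 11..14: 0C C3 5E 6A.
In little-endian order the low byte comes first in memory.
Reassemble most-significant byte first: 6A 5E C3 0C → 0x6A5EC30C.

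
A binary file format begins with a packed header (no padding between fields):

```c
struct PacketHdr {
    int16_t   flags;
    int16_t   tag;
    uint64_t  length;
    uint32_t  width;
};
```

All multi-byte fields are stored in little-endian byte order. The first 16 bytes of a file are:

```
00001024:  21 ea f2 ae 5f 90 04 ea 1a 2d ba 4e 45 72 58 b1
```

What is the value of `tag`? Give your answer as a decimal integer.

`tag` follows `flags` (2 bytes), so it starts at byte offset 2 and occupies 2 bytes.
Bytes at offsets 2..3: F2 AE.
In little-endian order the low byte comes first in memory.
Reassemble most-significant byte first: AE F2 → 0xAEF2.
Top bit is set, so as a signed 16-bit value this is 0xAEF2 − 2^16 = -20750.

-20750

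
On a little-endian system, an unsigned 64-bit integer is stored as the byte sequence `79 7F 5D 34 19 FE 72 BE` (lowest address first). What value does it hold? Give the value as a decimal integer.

13723310398757502841

Little-endian: lowest address holds the least-significant byte.
Reassemble most-significant byte first: BE 72 FE 19 34 5D 7F 79 → 0xBE72FE19345D7F79.
0xBE72FE19345D7F79 = 13723310398757502841.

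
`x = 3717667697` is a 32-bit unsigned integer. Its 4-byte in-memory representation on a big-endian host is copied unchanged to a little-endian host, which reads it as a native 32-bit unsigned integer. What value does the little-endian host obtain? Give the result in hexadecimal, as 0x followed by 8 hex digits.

3717667697 in 32-bit hexadecimal is 0xDD971B71.
Stored big-endian, the bytes at ascending addresses are DD 97 1B 71.
Read back as little-endian, the first byte is least significant, giving 0x711B97DD.

0x711B97DD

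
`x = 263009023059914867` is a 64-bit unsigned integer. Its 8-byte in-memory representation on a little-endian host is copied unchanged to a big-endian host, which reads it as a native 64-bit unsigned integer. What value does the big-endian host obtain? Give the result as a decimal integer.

263009023059914867 in 64-bit hexadecimal is 0x03A6655020357073.
Stored little-endian, the bytes at ascending addresses are 73 70 35 20 50 65 A6 03.
Read back as big-endian, the last byte is least significant, giving 0x737035205065A603.
0x737035205065A603 = 8318206924657370627.

8318206924657370627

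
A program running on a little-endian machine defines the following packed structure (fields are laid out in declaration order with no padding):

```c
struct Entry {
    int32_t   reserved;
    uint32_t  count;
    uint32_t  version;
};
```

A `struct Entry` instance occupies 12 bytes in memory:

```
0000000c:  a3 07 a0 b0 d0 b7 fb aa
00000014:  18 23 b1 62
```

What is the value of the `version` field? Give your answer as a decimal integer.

1655776024

`version` follows `reserved` (4 B), `count` (4 B), so it starts at offset 4 + 4 = 8 and occupies 4 bytes.
Bytes at offsets 8..11: 18 23 B1 62.
Little-endian: lowest address holds the least-significant byte.
Reassemble most-significant byte first: 62 B1 23 18 → 0x62B12318.
0x62B12318 = 1655776024.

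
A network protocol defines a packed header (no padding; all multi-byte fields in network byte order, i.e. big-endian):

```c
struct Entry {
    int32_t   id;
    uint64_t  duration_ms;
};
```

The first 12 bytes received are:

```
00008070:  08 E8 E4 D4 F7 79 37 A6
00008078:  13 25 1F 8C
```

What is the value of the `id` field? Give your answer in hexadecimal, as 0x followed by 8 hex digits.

0x08E8E4D4

`id` is the first field, at byte offset 0, occupying 4 bytes.
Bytes at offsets 0..3: 08 E8 E4 D4.
Big-endian: lowest address holds the most-significant byte.
The bytes are already most-significant first: 0x08E8E4D4.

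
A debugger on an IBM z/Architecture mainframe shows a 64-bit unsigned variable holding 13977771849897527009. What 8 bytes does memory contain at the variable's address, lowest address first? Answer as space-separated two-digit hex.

13977771849897527009 in hexadecimal, padded to 64 bits, is 0xC1FB0570A898C6E1.
Split into bytes (most-significant first): C1 FB 05 70 A8 98 C6 E1.
Big-endian: lowest address holds the most-significant byte.
So the memory order matches the most-significant-first order: C1 FB 05 70 A8 98 C6 E1.

C1 FB 05 70 A8 98 C6 E1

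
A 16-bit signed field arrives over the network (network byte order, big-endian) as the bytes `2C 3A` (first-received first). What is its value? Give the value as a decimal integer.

In big-endian order the high byte comes first in memory.
The bytes are already most-significant first: 0x2C3A.
0x2C3A = 11322.

11322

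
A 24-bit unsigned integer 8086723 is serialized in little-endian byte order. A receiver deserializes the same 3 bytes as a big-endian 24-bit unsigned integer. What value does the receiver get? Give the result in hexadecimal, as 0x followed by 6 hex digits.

0xC3647B

8086723 in 24-bit hexadecimal is 0x7B64C3.
Stored little-endian, the bytes at ascending addresses are C3 64 7B.
Read back as big-endian, the last byte is least significant, giving 0xC3647B.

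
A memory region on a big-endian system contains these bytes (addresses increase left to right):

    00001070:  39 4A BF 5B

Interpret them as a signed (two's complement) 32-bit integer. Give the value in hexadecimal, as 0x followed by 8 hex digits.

0x394ABF5B

Big-endian: lowest address holds the most-significant byte.
The bytes are already most-significant first: 0x394ABF5B.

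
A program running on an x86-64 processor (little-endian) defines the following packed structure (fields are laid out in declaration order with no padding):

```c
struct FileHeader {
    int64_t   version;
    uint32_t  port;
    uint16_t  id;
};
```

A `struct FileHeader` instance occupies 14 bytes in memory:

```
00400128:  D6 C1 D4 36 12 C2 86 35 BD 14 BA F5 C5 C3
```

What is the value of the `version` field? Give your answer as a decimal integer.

`version` is the first field, at byte offset 0, occupying 8 bytes.
Bytes at offsets 0..7: D6 C1 D4 36 12 C2 86 35.
Little-endian: lowest address holds the least-significant byte.
Reassemble most-significant byte first: 35 86 C2 12 36 D4 C1 D6 → 0x3586C21236D4C1D6.
0x3586C21236D4C1D6 = 3856983514374521302.

3856983514374521302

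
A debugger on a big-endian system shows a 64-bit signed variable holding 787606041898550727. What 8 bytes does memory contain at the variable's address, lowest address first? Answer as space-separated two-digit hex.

787606041898550727 in hexadecimal, padded to 64 bits, is 0x0AEE2385AE5085C7.
Split into bytes (most-significant first): 0A EE 23 85 AE 50 85 C7.
Big-endian: lowest address holds the most-significant byte.
So the memory order matches the most-significant-first order: 0A EE 23 85 AE 50 85 C7.

0A EE 23 85 AE 50 85 C7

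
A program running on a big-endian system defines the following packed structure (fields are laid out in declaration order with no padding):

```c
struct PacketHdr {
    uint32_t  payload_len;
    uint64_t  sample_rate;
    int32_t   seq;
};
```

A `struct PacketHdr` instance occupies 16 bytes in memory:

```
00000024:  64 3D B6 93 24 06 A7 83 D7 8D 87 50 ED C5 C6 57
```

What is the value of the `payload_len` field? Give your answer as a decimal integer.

1681766035

`payload_len` is the first field, at byte offset 0, occupying 4 bytes.
Bytes at offsets 0..3: 64 3D B6 93.
Big-endian stores the most-significant byte at the lowest address.
The bytes are already most-significant first: 0x643DB693.
0x643DB693 = 1681766035.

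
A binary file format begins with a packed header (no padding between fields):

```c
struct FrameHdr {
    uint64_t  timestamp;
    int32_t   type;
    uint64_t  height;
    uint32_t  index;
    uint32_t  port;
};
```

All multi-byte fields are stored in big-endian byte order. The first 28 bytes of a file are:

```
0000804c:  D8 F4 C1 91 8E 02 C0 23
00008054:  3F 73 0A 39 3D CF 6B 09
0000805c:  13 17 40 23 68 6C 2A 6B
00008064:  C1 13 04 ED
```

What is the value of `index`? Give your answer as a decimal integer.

1751919211

`index` follows `timestamp` (8 B), `type` (4 B), `height` (8 B), so it starts at offset 8 + 4 + 8 = 20 and occupies 4 bytes.
Bytes at offsets 20..23: 68 6C 2A 6B.
Big-endian: lowest address holds the most-significant byte.
The bytes are already most-significant first: 0x686C2A6B.
0x686C2A6B = 1751919211.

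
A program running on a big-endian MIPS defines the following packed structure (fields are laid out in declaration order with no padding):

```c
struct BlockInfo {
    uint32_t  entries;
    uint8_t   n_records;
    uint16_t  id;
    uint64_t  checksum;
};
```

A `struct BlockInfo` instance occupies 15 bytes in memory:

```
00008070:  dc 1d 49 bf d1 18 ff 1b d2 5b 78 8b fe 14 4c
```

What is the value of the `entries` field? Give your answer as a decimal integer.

3692906943

`entries` is the first field, at byte offset 0, occupying 4 bytes.
Bytes at offsets 0..3: DC 1D 49 BF.
In big-endian order the high byte comes first in memory.
The bytes are already most-significant first: 0xDC1D49BF.
0xDC1D49BF = 3692906943.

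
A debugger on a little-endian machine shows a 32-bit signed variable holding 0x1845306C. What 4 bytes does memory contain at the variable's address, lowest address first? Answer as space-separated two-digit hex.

Split into bytes (most-significant first): 18 45 30 6C.
Little-endian: lowest address holds the least-significant byte.
So at ascending addresses the bytes are 6C 30 45 18.

6C 30 45 18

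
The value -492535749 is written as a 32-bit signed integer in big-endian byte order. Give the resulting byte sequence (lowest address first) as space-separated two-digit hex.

E2 A4 80 3B

Two's complement of -492535749 in 32 bits: 492535749 = 0x1D5B7FC5; invert → 0xE2A4803A; add 1 → 0xE2A4803B.
Split into bytes (most-significant first): E2 A4 80 3B.
Big-endian: lowest address holds the most-significant byte.
So the memory order matches the most-significant-first order: E2 A4 80 3B.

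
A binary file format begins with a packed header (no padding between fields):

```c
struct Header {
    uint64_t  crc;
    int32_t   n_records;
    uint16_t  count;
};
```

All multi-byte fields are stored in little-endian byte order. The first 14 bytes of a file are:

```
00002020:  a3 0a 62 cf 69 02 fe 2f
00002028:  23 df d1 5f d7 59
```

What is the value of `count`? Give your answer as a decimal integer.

22999

`count` follows `crc` (8 B), `n_records` (4 B), so it starts at offset 8 + 4 = 12 and occupies 2 bytes.
Bytes at offsets 12..13: D7 59.
Little-endian stores the least-significant byte at the lowest address.
Reassemble most-significant byte first: 59 D7 → 0x59D7.
0x59D7 = 22999.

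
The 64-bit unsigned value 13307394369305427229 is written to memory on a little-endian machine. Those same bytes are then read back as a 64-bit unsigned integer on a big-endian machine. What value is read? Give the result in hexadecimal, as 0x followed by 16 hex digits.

13307394369305427229 in 64-bit hexadecimal is 0xB8AD5CAC5C7BBD1D.
Stored little-endian, the bytes at ascending addresses are 1D BD 7B 5C AC 5C AD B8.
Read back as big-endian, the last byte is least significant, giving 0x1DBD7B5CAC5CADB8.

0x1DBD7B5CAC5CADB8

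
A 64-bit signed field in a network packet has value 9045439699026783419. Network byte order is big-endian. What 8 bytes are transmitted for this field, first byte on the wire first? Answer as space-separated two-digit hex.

9045439699026783419 in hexadecimal, padded to 64 bits, is 0x7D87DB7B41B52CBB.
Split into bytes (most-significant first): 7D 87 DB 7B 41 B5 2C BB.
In big-endian order the high byte comes first in memory.
So the memory order matches the most-significant-first order: 7D 87 DB 7B 41 B5 2C BB.

7D 87 DB 7B 41 B5 2C BB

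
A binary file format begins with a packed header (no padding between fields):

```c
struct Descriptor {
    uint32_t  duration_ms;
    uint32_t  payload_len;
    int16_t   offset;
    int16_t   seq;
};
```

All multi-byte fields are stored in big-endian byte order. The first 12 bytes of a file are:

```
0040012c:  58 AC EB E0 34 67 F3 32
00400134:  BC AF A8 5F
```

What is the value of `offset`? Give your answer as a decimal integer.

-17233

`offset` follows `duration_ms` (4 B), `payload_len` (4 B), so it starts at offset 4 + 4 = 8 and occupies 2 bytes.
Bytes at offsets 8..9: BC AF.
In big-endian order the high byte comes first in memory.
The bytes are already most-significant first: 0xBCAF.
Top bit is set, so as a signed 16-bit value this is 0xBCAF − 2^16 = -17233.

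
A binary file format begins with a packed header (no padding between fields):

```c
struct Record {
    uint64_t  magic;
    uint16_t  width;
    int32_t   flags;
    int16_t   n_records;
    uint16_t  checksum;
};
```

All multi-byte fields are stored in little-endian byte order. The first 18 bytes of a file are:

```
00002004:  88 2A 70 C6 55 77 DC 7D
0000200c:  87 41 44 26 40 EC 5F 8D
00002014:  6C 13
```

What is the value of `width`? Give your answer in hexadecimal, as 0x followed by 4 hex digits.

`width` follows `magic` (8 bytes), so it starts at byte offset 8 and occupies 2 bytes.
Bytes at offsets 8..9: 87 41.
In little-endian order the low byte comes first in memory.
Reassemble most-significant byte first: 41 87 → 0x4187.

0x4187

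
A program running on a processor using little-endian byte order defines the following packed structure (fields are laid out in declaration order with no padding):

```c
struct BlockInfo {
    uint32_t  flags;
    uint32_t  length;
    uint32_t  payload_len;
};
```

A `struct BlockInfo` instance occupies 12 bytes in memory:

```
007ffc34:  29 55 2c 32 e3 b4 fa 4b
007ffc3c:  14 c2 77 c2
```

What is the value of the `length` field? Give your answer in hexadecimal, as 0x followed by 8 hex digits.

0x4BFAB4E3

`length` follows `flags` (4 bytes), so it starts at byte offset 4 and occupies 4 bytes.
Bytes at offsets 4..7: E3 B4 FA 4B.
Little-endian: lowest address holds the least-significant byte.
Reassemble most-significant byte first: 4B FA B4 E3 → 0x4BFAB4E3.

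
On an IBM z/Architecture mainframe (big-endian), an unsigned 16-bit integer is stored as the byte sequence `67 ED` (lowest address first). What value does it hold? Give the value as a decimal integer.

Big-endian stores the most-significant byte at the lowest address.
The bytes are already most-significant first: 0x67ED.
0x67ED = 26605.

26605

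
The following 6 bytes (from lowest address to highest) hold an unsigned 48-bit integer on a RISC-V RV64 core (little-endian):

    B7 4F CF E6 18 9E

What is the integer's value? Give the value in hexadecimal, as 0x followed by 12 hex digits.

In little-endian order the low byte comes first in memory.
Reassemble most-significant byte first: 9E 18 E6 CF 4F B7 → 0x9E18E6CF4FB7.

0x9E18E6CF4FB7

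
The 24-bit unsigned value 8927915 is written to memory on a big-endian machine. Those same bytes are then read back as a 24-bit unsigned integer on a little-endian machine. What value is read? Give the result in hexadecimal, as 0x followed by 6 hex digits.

0xAB3A88

8927915 in 24-bit hexadecimal is 0x883AAB.
Stored big-endian, the bytes at ascending addresses are 88 3A AB.
Read back as little-endian, the first byte is least significant, giving 0xAB3A88.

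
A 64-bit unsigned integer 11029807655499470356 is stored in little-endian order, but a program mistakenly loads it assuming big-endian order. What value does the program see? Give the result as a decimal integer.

11029807655499470356 in 64-bit hexadecimal is 0x9911BF9FCEEE1614.
Stored little-endian, the bytes at ascending addresses are 14 16 EE CE 9F BF 11 99.
Read back as big-endian, the last byte is least significant, giving 0x1416EECE9FBF1199.
0x1416EECE9FBF1199 = 1447606901456966041.

1447606901456966041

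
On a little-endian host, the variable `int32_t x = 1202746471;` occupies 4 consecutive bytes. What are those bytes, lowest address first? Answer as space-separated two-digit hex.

1202746471 in hexadecimal, padded to 32 bits, is 0x47B07467.
Split into bytes (most-significant first): 47 B0 74 67.
Little-endian stores the least-significant byte at the lowest address.
So at ascending addresses the bytes are 67 74 B0 47.

67 74 B0 47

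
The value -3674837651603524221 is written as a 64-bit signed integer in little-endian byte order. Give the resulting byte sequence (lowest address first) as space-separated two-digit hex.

Two's complement of -3674837651603524221 in 64 bits: 3674837651603524221 = 0x32FFA55FBF0F0A7D; invert → 0xCD005AA040F0F582; add 1 → 0xCD005AA040F0F583.
Split into bytes (most-significant first): CD 00 5A A0 40 F0 F5 83.
In little-endian order the low byte comes first in memory.
So at ascending addresses the bytes are 83 F5 F0 40 A0 5A 00 CD.

83 F5 F0 40 A0 5A 00 CD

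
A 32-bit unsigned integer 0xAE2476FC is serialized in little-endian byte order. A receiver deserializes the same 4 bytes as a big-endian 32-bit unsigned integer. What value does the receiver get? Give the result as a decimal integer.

Stored little-endian, the bytes at ascending addresses are FC 76 24 AE.
Read back as big-endian, the last byte is least significant, giving 0xFC7624AE.
0xFC7624AE = 4235601070.

4235601070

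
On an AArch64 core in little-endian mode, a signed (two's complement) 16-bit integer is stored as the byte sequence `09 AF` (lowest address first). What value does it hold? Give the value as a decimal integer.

Little-endian: lowest address holds the least-significant byte.
Reassemble most-significant byte first: AF 09 → 0xAF09.
Top bit is set, so as a signed 16-bit value this is 0xAF09 − 2^16 = -20727.

-20727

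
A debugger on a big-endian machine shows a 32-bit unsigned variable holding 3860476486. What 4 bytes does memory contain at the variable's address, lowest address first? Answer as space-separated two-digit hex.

E6 1A 32 46

3860476486 in hexadecimal, padded to 32 bits, is 0xE61A3246.
Split into bytes (most-significant first): E6 1A 32 46.
Big-endian: lowest address holds the most-significant byte.
So the memory order matches the most-significant-first order: E6 1A 32 46.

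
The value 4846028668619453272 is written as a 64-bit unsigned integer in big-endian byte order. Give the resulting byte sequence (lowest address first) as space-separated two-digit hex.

4846028668619453272 in hexadecimal, padded to 64 bits, is 0x43408D66146BF358.
Split into bytes (most-significant first): 43 40 8D 66 14 6B F3 58.
Big-endian stores the most-significant byte at the lowest address.
So the memory order matches the most-significant-first order: 43 40 8D 66 14 6B F3 58.

43 40 8D 66 14 6B F3 58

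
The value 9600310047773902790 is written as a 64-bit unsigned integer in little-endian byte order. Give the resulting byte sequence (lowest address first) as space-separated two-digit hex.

C6 47 2D B3 1F 27 3B 85

9600310047773902790 in hexadecimal, padded to 64 bits, is 0x853B271FB32D47C6.
Split into bytes (most-significant first): 85 3B 27 1F B3 2D 47 C6.
In little-endian order the low byte comes first in memory.
So at ascending addresses the bytes are C6 47 2D B3 1F 27 3B 85.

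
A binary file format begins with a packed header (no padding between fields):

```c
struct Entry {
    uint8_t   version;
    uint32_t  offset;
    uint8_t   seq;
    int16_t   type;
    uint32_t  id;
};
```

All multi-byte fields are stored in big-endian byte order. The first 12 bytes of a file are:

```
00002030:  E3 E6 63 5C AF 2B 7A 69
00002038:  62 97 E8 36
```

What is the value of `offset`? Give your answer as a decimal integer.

3865271471

`offset` follows `version` (1 byte), so it starts at byte offset 1 and occupies 4 bytes.
Bytes at offsets 1..4: E6 63 5C AF.
Big-endian: lowest address holds the most-significant byte.
The bytes are already most-significant first: 0xE6635CAF.
0xE6635CAF = 3865271471.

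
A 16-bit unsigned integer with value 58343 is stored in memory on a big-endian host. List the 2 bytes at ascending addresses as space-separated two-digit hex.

58343 in hexadecimal, padded to 16 bits, is 0xE3E7.
Split into bytes (most-significant first): E3 E7.
In big-endian order the high byte comes first in memory.
So the memory order matches the most-significant-first order: E3 E7.

E3 E7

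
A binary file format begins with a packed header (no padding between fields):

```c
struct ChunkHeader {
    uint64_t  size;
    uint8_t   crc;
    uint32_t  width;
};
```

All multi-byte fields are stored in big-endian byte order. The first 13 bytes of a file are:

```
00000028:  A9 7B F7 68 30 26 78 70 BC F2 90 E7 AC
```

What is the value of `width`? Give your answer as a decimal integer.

4069582764

`width` follows `size` (8 B), `crc` (1 B), so it starts at offset 8 + 1 = 9 and occupies 4 bytes.
Bytes at offsets 9..12: F2 90 E7 AC.
Big-endian: lowest address holds the most-significant byte.
The bytes are already most-significant first: 0xF290E7AC.
0xF290E7AC = 4069582764.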